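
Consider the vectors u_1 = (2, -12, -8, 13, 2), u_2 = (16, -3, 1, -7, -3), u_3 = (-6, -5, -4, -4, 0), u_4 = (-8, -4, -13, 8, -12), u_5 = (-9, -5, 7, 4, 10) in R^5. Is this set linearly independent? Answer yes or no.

yes

Form the matrix with these vectors as rows and row reduce.
R2 ← R2 − (8)·R1: [0, 93, 65, -111, -19]
R3 ← R3 + (3)·R1: [0, -41, -28, 35, 6]
R4 ← R4 + (4)·R1: [0, -52, -45, 60, -4]
R5 ← R5 + (9/2)·R1: [0, -59, -29, 125/2, 19]
R3 ← R3 + (41/93)·R2: [0, 0, 61/93, -432/31, -221/93]
R4 ← R4 + (52/93)·R2: [0, 0, -805/93, -64/31, -1360/93]
R5 ← R5 + (59/93)·R2: [0, 0, 1138/93, -491/62, 646/93]
R4 ← R4 + (805/61)·R3: [0, 0, 0, -11344/61, -2805/61]
R5 ← R5 − (1138/61)·R3: [0, 0, 0, 30751/122, 3128/61]
R5 ← R5 + (30751/22688)·R4: [0, 0, 0, 0, -250631/22688]
5 nonzero rows, so the 5 vectors span a space of dimension 5.
Since 5 = 5, the vectors are linearly independent.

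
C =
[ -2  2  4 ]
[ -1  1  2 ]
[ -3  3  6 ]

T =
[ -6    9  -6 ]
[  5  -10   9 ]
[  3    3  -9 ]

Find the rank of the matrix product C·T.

1

First compute CT:
[[ 34, -26,  -6],
 [ 17, -13,  -3],
 [ 51, -39,  -9]]
Now row reduce the product.
R2 ← R2 − (1/2)·R1: [0, 0, 0]
R3 ← R3 − (3/2)·R1: [0, 0, 0]
1 nonzero row, so rank(CT) = 1.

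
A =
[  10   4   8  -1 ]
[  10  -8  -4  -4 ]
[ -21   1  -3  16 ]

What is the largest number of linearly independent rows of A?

3

Row reduce to echelon form.
R2 ← R2 − R1: [0, -12, -12, -3]
R3 ← R3 + (21/10)·R1: [0, 47/5, 69/5, 139/10]
R3 ← R3 + (47/60)·R2: [0, 0, 22/5, 231/20]
Echelon form has 3 nonzero rows, so rank(A) = 3.
The rank gives the maximum number of linearly independent rows: 3.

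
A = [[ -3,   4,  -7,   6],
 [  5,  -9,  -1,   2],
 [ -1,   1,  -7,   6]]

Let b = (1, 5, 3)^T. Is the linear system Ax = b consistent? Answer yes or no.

yes

Row reduce the augmented matrix [A | b].
R2 ← R2 + (5/3)·R1: [0, -7/3, -38/3, 12, 20/3]
R3 ← R3 − (1/3)·R1: [0, -1/3, -14/3, 4, 8/3]
R3 ← R3 − (1/7)·R2: [0, 0, -20/7, 16/7, 12/7]
The echelon form has 3 nonzero rows, and every pivot lies in the first 4 columns, so rank(A) = rank([A|b]) = 3.
The system is consistent.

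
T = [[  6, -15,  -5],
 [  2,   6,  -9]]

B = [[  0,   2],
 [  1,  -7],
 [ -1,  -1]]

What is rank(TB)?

2

First compute TB:
[[-10, 122],
 [ 15, -29]]
Now row reduce the product.
R2 ← R2 + (3/2)·R1: [0, 154]
2 nonzero rows, so rank(TB) = 2.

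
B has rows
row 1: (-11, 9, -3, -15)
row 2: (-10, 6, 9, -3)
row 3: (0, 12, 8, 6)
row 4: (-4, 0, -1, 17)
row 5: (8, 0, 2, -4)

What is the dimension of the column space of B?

Row reduce to echelon form.
R2 ← R2 − (10/11)·R1: [0, -24/11, 129/11, 117/11]
R4 ← R4 − (4/11)·R1: [0, -36/11, 1/11, 247/11]
R5 ← R5 + (8/11)·R1: [0, 72/11, -2/11, -164/11]
R3 ← R3 + (11/2)·R2: [0, 0, 145/2, 129/2]
R4 ← R4 − (3/2)·R2: [0, 0, -35/2, 13/2]
R5 ← R5 + (3)·R2: [0, 0, 35, 17]
R4 ← R4 + (7/29)·R3: [0, 0, 0, 640/29]
R5 ← R5 − (14/29)·R3: [0, 0, 0, -410/29]
R5 ← R5 + (41/64)·R4: [0, 0, 0, 0]
Echelon form has 4 nonzero rows, so rank(B) = 4.
The column space has dimension equal to the rank: 4.

4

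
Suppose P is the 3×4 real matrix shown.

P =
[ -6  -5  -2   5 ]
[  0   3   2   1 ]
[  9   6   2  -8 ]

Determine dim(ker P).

Row reduce to echelon form.
R3 ← R3 + (3/2)·R1: [0, -3/2, -1, -1/2]
R3 ← R3 + (1/2)·R2: [0, 0, 0, 0]
2 nonzero rows, so rank(P) = 2.
P has 4 columns; by rank–nullity, nullity = 4 − 2 = 2.

2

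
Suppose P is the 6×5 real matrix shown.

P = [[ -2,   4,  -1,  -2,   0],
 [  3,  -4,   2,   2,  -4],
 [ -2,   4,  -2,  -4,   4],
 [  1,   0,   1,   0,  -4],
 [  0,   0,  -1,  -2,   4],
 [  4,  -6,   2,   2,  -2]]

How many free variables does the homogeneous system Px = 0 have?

Row reduce to echelon form.
R2 ← R2 + (3/2)·R1: [0, 2, 1/2, -1, -4]
R3 ← R3 − R1: [0, 0, -1, -2, 4]
R4 ← R4 + (1/2)·R1: [0, 2, 1/2, -1, -4]
R6 ← R6 + (2)·R1: [0, 2, 0, -2, -2]
R4 ← R4 − R2: [0, 0, 0, 0, 0]
R6 ← R6 − R2: [0, 0, -1/2, -1, 2]
R5 ← R5 − R3: [0, 0, 0, 0, 0]
R6 ← R6 − (1/2)·R3: [0, 0, 0, 0, 0]
3 nonzero rows, so rank(P) = 3.
P has 5 columns; by rank–nullity, nullity = 5 − 3 = 2.

2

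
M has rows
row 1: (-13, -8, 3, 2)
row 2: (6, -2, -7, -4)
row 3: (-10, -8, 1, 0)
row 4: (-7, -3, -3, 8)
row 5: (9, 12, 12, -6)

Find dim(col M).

3

Row reduce to echelon form.
R2 ← R2 + (6/13)·R1: [0, -74/13, -73/13, -40/13]
R3 ← R3 − (10/13)·R1: [0, -24/13, -17/13, -20/13]
R4 ← R4 − (7/13)·R1: [0, 17/13, -60/13, 90/13]
R5 ← R5 + (9/13)·R1: [0, 84/13, 183/13, -60/13]
R3 ← R3 − (12/37)·R2: [0, 0, 19/37, -20/37]
R4 ← R4 + (17/74)·R2: [0, 0, -437/74, 230/37]
R5 ← R5 + (42/37)·R2: [0, 0, 285/37, -300/37]
R4 ← R4 + (23/2)·R3: [0, 0, 0, 0]
R5 ← R5 − (15)·R3: [0, 0, 0, 0]
Echelon form has 3 nonzero rows, so rank(M) = 3.
The column space has dimension equal to the rank: 3.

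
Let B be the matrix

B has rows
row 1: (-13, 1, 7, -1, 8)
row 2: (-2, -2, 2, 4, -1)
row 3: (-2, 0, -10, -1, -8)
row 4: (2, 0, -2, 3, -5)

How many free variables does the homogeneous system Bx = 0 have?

Row reduce to echelon form.
R2 ← R2 − (2/13)·R1: [0, -28/13, 12/13, 54/13, -29/13]
R3 ← R3 − (2/13)·R1: [0, -2/13, -144/13, -11/13, -120/13]
R4 ← R4 + (2/13)·R1: [0, 2/13, -12/13, 37/13, -49/13]
R3 ← R3 − (1/14)·R2: [0, 0, -78/7, -8/7, -127/14]
R4 ← R4 + (1/14)·R2: [0, 0, -6/7, 22/7, -55/14]
R4 ← R4 − (1/13)·R3: [0, 0, 0, 42/13, -42/13]
4 nonzero rows, so rank(B) = 4.
B has 5 columns; by rank–nullity, nullity = 5 − 4 = 1.

1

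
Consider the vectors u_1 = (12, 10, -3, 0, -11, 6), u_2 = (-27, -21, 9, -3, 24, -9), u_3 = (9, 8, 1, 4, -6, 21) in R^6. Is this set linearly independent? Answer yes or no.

Form the matrix with these vectors as rows and row reduce.
R2 ← R2 + (9/4)·R1: [0, 3/2, 9/4, -3, -3/4, 9/2]
R3 ← R3 − (3/4)·R1: [0, 1/2, 13/4, 4, 9/4, 33/2]
R3 ← R3 − (1/3)·R2: [0, 0, 5/2, 5, 5/2, 15]
3 nonzero rows, so the 3 vectors span a space of dimension 3.
Since 3 = 3, the vectors are linearly independent.

yes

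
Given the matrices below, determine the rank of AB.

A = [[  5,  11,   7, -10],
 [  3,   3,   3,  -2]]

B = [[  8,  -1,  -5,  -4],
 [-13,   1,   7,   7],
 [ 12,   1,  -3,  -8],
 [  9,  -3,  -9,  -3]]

First compute AB:
[[-109,  43, 121,  31],
 [  3,   9,  15,  -9]]
Now row reduce the product.
R2 ← R2 + (3/109)·R1: [0, 1110/109, 1998/109, -888/109]
2 nonzero rows, so rank(AB) = 2.

2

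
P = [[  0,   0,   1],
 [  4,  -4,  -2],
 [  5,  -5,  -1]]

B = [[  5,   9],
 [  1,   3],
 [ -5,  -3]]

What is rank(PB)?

2

First compute PB:
[[ -5,  -3],
 [ 26,  30],
 [ 25,  33]]
Now row reduce the product.
R2 ← R2 + (26/5)·R1: [0, 72/5]
R3 ← R3 + (5)·R1: [0, 18]
R3 ← R3 − (5/4)·R2: [0, 0]
2 nonzero rows, so rank(PB) = 2.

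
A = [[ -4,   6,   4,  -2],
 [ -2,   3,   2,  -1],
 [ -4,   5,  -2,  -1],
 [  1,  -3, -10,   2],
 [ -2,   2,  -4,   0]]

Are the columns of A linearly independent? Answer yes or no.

no

Row reduce A to echelon form.
R2 ← R2 − (1/2)·R1: [0, 0, 0, 0]
R3 ← R3 − R1: [0, -1, -6, 1]
R4 ← R4 + (1/4)·R1: [0, -3/2, -9, 3/2]
R5 ← R5 − (1/2)·R1: [0, -1, -6, 1]
Swap R2 ↔ R3
R4 ← R4 − (3/2)·R2: [0, 0, 0, 0]
R5 ← R5 − R2: [0, 0, 0, 0]
2 pivots among 4 columns.
Only 2 < 4 pivot columns, so the columns are linearly dependent.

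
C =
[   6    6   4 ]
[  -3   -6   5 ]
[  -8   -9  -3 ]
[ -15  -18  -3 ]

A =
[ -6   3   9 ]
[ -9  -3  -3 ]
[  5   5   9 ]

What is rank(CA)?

First compute CA:
[[-70,  20,  72],
 [ 97,  34,  36],
 [114, -12, -72],
 [237,  -6, -108]]
Now row reduce the product.
R2 ← R2 + (97/70)·R1: [0, 432/7, 4752/35]
R3 ← R3 + (57/35)·R1: [0, 144/7, 1584/35]
R4 ← R4 + (237/70)·R1: [0, 432/7, 4752/35]
R3 ← R3 − (1/3)·R2: [0, 0, 0]
R4 ← R4 − R2: [0, 0, 0]
2 nonzero rows, so rank(CA) = 2.

2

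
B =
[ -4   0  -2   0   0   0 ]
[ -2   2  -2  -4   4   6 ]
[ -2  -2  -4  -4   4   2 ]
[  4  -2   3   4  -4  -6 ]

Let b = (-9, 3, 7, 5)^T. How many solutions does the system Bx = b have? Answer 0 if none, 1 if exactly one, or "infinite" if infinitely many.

Row reduce the augmented matrix [B | b].
R2 ← R2 − (1/2)·R1: [0, 2, -1, -4, 4, 6, 15/2]
R3 ← R3 − (1/2)·R1: [0, -2, -3, -4, 4, 2, 23/2]
R4 ← R4 + R1: [0, -2, 1, 4, -4, -6, -4]
R3 ← R3 + R2: [0, 0, -4, -8, 8, 8, 19]
R4 ← R4 + R2: [0, 0, 0, 0, 0, 0, 7/2]
The echelon form has 4 nonzero rows; the last pivot sits in the augmented column, so rank(B) = 3 but rank([B|b]) = 4.
Since the ranks differ, the system is inconsistent.
It has no solutions.

0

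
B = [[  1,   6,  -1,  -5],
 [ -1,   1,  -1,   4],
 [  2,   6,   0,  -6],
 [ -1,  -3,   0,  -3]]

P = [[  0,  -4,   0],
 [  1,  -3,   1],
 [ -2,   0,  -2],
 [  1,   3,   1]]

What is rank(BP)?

2

First compute BP:
[[  3, -37,   3],
 [  7,  13,   7],
 [  0, -44,   0],
 [ -6,   4,  -6]]
Now row reduce the product.
R2 ← R2 − (7/3)·R1: [0, 298/3, 0]
R4 ← R4 + (2)·R1: [0, -70, 0]
R3 ← R3 + (66/149)·R2: [0, 0, 0]
R4 ← R4 + (105/149)·R2: [0, 0, 0]
2 nonzero rows, so rank(BP) = 2.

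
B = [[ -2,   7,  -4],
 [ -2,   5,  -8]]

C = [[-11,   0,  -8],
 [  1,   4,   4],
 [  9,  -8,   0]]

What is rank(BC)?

First compute BC:
[[ -7,  60,  44],
 [-45,  84,  36]]
Now row reduce the product.
R2 ← R2 − (45/7)·R1: [0, -2112/7, -1728/7]
2 nonzero rows, so rank(BC) = 2.

2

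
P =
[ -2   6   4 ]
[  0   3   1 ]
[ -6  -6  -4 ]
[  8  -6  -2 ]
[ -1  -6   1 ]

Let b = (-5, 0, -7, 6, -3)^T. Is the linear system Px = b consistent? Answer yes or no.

Row reduce the augmented matrix [P | b].
R3 ← R3 − (3)·R1: [0, -24, -16, 8]
R4 ← R4 + (4)·R1: [0, 18, 14, -14]
R5 ← R5 − (1/2)·R1: [0, -9, -1, -1/2]
R3 ← R3 + (8)·R2: [0, 0, -8, 8]
R4 ← R4 − (6)·R2: [0, 0, 8, -14]
R5 ← R5 + (3)·R2: [0, 0, 2, -1/2]
R4 ← R4 + R3: [0, 0, 0, -6]
R5 ← R5 + (1/4)·R3: [0, 0, 0, 3/2]
R5 ← R5 + (1/4)·R4: [0, 0, 0, 0]
The echelon form has 4 nonzero rows; the last pivot sits in the augmented column, so rank(P) = 3 but rank([P|b]) = 4.
Since the ranks differ, the system is inconsistent.

no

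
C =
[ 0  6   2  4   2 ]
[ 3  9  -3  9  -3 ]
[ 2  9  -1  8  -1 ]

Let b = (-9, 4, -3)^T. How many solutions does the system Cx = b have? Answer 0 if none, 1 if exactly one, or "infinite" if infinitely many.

0

Row reduce the augmented matrix [C | b].
Swap R1 ↔ R2
R3 ← R3 − (2/3)·R1: [0, 3, 1, 2, 1, -17/3]
R3 ← R3 − (1/2)·R2: [0, 0, 0, 0, 0, -7/6]
The echelon form has 3 nonzero rows; the last pivot sits in the augmented column, so rank(C) = 2 but rank([C|b]) = 3.
Since the ranks differ, the system is inconsistent.
It has no solutions.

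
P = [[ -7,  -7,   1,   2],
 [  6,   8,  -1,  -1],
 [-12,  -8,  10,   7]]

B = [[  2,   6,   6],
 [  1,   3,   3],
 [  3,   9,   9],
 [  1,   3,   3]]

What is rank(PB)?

First compute PB:
[[-16, -48, -48],
 [ 16,  48,  48],
 [  5,  15,  15]]
Now row reduce the product.
R2 ← R2 + R1: [0, 0, 0]
R3 ← R3 + (5/16)·R1: [0, 0, 0]
1 nonzero row, so rank(PB) = 1.

1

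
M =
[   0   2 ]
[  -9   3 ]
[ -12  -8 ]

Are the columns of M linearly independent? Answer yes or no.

yes

Row reduce M to echelon form.
Swap R1 ↔ R2
R3 ← R3 − (4/3)·R1: [0, -12]
R3 ← R3 + (6)·R2: [0, 0]
2 pivots among 2 columns.
Every column is a pivot column, so the columns are linearly independent.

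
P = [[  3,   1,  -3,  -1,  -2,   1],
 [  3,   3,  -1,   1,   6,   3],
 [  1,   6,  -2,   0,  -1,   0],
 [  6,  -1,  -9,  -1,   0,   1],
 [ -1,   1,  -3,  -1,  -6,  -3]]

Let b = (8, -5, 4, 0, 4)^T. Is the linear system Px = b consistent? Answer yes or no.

no

Row reduce the augmented matrix [P | b].
R2 ← R2 − R1: [0, 2, 2, 2, 8, 2, -13]
R3 ← R3 − (1/3)·R1: [0, 17/3, -1, 1/3, -1/3, -1/3, 4/3]
R4 ← R4 − (2)·R1: [0, -3, -3, 1, 4, -1, -16]
R5 ← R5 + (1/3)·R1: [0, 4/3, -4, -4/3, -20/3, -8/3, 20/3]
R3 ← R3 − (17/6)·R2: [0, 0, -20/3, -16/3, -23, -6, 229/6]
R4 ← R4 + (3/2)·R2: [0, 0, 0, 4, 16, 2, -71/2]
R5 ← R5 − (2/3)·R2: [0, 0, -16/3, -8/3, -12, -4, 46/3]
R5 ← R5 − (4/5)·R3: [0, 0, 0, 8/5, 32/5, 4/5, -76/5]
R5 ← R5 − (2/5)·R4: [0, 0, 0, 0, 0, 0, -1]
The echelon form has 5 nonzero rows; the last pivot sits in the augmented column, so rank(P) = 4 but rank([P|b]) = 5.
Since the ranks differ, the system is inconsistent.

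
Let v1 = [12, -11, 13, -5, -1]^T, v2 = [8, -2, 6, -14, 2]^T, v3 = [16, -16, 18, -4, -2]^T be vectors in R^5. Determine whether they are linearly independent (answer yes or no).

Form the matrix with these vectors as rows and row reduce.
R2 ← R2 − (2/3)·R1: [0, 16/3, -8/3, -32/3, 8/3]
R3 ← R3 − (4/3)·R1: [0, -4/3, 2/3, 8/3, -2/3]
R3 ← R3 + (1/4)·R2: [0, 0, 0, 0, 0]
2 nonzero rows, so the 3 vectors span a space of dimension 2.
Since 2 < 3, the vectors are linearly dependent.

no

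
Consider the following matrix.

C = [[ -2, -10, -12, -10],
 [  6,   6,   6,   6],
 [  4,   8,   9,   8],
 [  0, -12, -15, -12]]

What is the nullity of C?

2

Row reduce to echelon form.
R2 ← R2 + (3)·R1: [0, -24, -30, -24]
R3 ← R3 + (2)·R1: [0, -12, -15, -12]
R3 ← R3 − (1/2)·R2: [0, 0, 0, 0]
R4 ← R4 − (1/2)·R2: [0, 0, 0, 0]
2 nonzero rows, so rank(C) = 2.
C has 4 columns; by rank–nullity, nullity = 4 − 2 = 2.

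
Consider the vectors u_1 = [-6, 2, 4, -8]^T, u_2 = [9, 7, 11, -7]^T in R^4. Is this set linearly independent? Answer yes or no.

yes

Form the matrix with these vectors as rows and row reduce.
R2 ← R2 + (3/2)·R1: [0, 10, 17, -19]
2 nonzero rows, so the 2 vectors span a space of dimension 2.
Since 2 = 2, the vectors are linearly independent.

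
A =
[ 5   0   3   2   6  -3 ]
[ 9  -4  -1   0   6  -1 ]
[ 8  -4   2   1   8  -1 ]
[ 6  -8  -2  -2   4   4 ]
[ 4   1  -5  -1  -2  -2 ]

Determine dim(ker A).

3

Row reduce to echelon form.
R2 ← R2 − (9/5)·R1: [0, -4, -32/5, -18/5, -24/5, 22/5]
R3 ← R3 − (8/5)·R1: [0, -4, -14/5, -11/5, -8/5, 19/5]
R4 ← R4 − (6/5)·R1: [0, -8, -28/5, -22/5, -16/5, 38/5]
R5 ← R5 − (4/5)·R1: [0, 1, -37/5, -13/5, -34/5, 2/5]
R3 ← R3 − R2: [0, 0, 18/5, 7/5, 16/5, -3/5]
R4 ← R4 − (2)·R2: [0, 0, 36/5, 14/5, 32/5, -6/5]
R5 ← R5 + (1/4)·R2: [0, 0, -9, -7/2, -8, 3/2]
R4 ← R4 − (2)·R3: [0, 0, 0, 0, 0, 0]
R5 ← R5 + (5/2)·R3: [0, 0, 0, 0, 0, 0]
3 nonzero rows, so rank(A) = 3.
A has 6 columns; by rank–nullity, nullity = 6 − 3 = 3.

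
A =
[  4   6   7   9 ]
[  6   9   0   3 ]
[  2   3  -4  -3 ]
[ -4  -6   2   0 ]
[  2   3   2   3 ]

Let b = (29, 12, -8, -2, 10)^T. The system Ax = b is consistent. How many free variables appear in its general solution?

2

Row reduce the augmented matrix [A | b].
R2 ← R2 − (3/2)·R1: [0, 0, -21/2, -21/2, -63/2]
R3 ← R3 − (1/2)·R1: [0, 0, -15/2, -15/2, -45/2]
R4 ← R4 + R1: [0, 0, 9, 9, 27]
R5 ← R5 − (1/2)·R1: [0, 0, -3/2, -3/2, -9/2]
R3 ← R3 − (5/7)·R2: [0, 0, 0, 0, 0]
R4 ← R4 + (6/7)·R2: [0, 0, 0, 0, 0]
R5 ← R5 − (1/7)·R2: [0, 0, 0, 0, 0]
The echelon form has 2 nonzero rows, and every pivot lies in the first 4 columns, so rank(A) = rank([A|b]) = 2.
The system is consistent.
Free variables = (unknowns) − (rank) = 4 − 2 = 2.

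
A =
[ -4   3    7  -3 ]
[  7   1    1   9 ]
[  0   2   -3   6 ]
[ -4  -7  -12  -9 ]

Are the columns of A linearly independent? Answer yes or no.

Row reduce A to echelon form.
R2 ← R2 + (7/4)·R1: [0, 25/4, 53/4, 15/4]
R4 ← R4 − R1: [0, -10, -19, -6]
R3 ← R3 − (8/25)·R2: [0, 0, -181/25, 24/5]
R4 ← R4 + (8/5)·R2: [0, 0, 11/5, 0]
R4 ← R4 + (55/181)·R3: [0, 0, 0, 264/181]
4 pivots among 4 columns.
Every column is a pivot column, so the columns are linearly independent.

yes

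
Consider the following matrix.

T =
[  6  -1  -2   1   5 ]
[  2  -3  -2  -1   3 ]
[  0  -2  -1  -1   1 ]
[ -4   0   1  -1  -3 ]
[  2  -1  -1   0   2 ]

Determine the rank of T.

Row reduce to echelon form.
R2 ← R2 − (1/3)·R1: [0, -8/3, -4/3, -4/3, 4/3]
R4 ← R4 + (2/3)·R1: [0, -2/3, -1/3, -1/3, 1/3]
R5 ← R5 − (1/3)·R1: [0, -2/3, -1/3, -1/3, 1/3]
R3 ← R3 − (3/4)·R2: [0, 0, 0, 0, 0]
R4 ← R4 − (1/4)·R2: [0, 0, 0, 0, 0]
R5 ← R5 − (1/4)·R2: [0, 0, 0, 0, 0]
Echelon form has 2 nonzero rows, so rank(T) = 2.

2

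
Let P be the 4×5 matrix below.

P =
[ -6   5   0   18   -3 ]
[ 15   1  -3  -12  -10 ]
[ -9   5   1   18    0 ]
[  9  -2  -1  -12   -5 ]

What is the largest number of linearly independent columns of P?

4

Row reduce to echelon form.
R2 ← R2 + (5/2)·R1: [0, 27/2, -3, 33, -35/2]
R3 ← R3 − (3/2)·R1: [0, -5/2, 1, -9, 9/2]
R4 ← R4 + (3/2)·R1: [0, 11/2, -1, 15, -19/2]
R3 ← R3 + (5/27)·R2: [0, 0, 4/9, -26/9, 34/27]
R4 ← R4 − (11/27)·R2: [0, 0, 2/9, 14/9, -64/27]
R4 ← R4 − (1/2)·R3: [0, 0, 0, 3, -3]
Echelon form has 4 nonzero rows, so rank(P) = 4.
The rank gives the maximum number of linearly independent columns: 4.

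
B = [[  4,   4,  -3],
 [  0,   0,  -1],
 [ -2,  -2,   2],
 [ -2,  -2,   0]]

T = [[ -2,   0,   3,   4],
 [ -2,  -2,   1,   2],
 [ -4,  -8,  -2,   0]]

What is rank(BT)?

First compute BT:
[[ -4,  16,  22,  24],
 [  4,   8,   2,   0],
 [  0, -12, -12, -12],
 [  8,   4,  -8, -12]]
Now row reduce the product.
R2 ← R2 + R1: [0, 24, 24, 24]
R4 ← R4 + (2)·R1: [0, 36, 36, 36]
R3 ← R3 + (1/2)·R2: [0, 0, 0, 0]
R4 ← R4 − (3/2)·R2: [0, 0, 0, 0]
2 nonzero rows, so rank(BT) = 2.

2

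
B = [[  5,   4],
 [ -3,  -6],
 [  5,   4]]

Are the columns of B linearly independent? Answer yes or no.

Row reduce B to echelon form.
R2 ← R2 + (3/5)·R1: [0, -18/5]
R3 ← R3 − R1: [0, 0]
2 pivots among 2 columns.
Every column is a pivot column, so the columns are linearly independent.

yes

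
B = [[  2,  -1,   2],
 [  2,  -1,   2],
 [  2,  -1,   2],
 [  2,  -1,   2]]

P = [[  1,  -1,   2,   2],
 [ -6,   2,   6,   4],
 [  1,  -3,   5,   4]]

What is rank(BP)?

First compute BP:
[[ 10, -10,   8,   8],
 [ 10, -10,   8,   8],
 [ 10, -10,   8,   8],
 [ 10, -10,   8,   8]]
Now row reduce the product.
R2 ← R2 − R1: [0, 0, 0, 0]
R3 ← R3 − R1: [0, 0, 0, 0]
R4 ← R4 − R1: [0, 0, 0, 0]
1 nonzero row, so rank(BP) = 1.

1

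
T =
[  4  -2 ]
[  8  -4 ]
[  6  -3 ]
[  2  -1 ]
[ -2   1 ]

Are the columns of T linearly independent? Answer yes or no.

Row reduce T to echelon form.
R2 ← R2 − (2)·R1: [0, 0]
R3 ← R3 − (3/2)·R1: [0, 0]
R4 ← R4 − (1/2)·R1: [0, 0]
R5 ← R5 + (1/2)·R1: [0, 0]
1 pivot among 2 columns.
Only 1 < 2 pivot columns, so the columns are linearly dependent.

no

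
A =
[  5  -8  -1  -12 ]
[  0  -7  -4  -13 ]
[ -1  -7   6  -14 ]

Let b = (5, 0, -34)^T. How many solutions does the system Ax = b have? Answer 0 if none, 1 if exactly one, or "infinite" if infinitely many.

Row reduce the augmented matrix [A | b].
R3 ← R3 + (1/5)·R1: [0, -43/5, 29/5, -82/5, -33]
R3 ← R3 − (43/35)·R2: [0, 0, 75/7, -3/7, -33]
The echelon form has 3 nonzero rows, and every pivot lies in the first 4 columns, so rank(A) = rank([A|b]) = 3.
The system is consistent.
rank = 3 < 4 unknowns, so there are infinitely many solutions.

infinite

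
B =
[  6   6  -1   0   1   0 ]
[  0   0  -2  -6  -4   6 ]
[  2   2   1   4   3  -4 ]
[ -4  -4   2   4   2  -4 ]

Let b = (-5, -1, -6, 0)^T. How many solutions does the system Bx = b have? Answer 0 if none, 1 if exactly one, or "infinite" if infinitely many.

Row reduce the augmented matrix [B | b].
R3 ← R3 − (1/3)·R1: [0, 0, 4/3, 4, 8/3, -4, -13/3]
R4 ← R4 + (2/3)·R1: [0, 0, 4/3, 4, 8/3, -4, -10/3]
R3 ← R3 + (2/3)·R2: [0, 0, 0, 0, 0, 0, -5]
R4 ← R4 + (2/3)·R2: [0, 0, 0, 0, 0, 0, -4]
R4 ← R4 − (4/5)·R3: [0, 0, 0, 0, 0, 0, 0]
The echelon form has 3 nonzero rows; the last pivot sits in the augmented column, so rank(B) = 2 but rank([B|b]) = 3.
Since the ranks differ, the system is inconsistent.
It has no solutions.

0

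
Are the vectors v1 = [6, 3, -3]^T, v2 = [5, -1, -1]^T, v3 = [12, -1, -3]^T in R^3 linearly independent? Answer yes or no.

Form the matrix with these vectors as rows and row reduce.
R2 ← R2 − (5/6)·R1: [0, -7/2, 3/2]
R3 ← R3 − (2)·R1: [0, -7, 3]
R3 ← R3 − (2)·R2: [0, 0, 0]
2 nonzero rows, so the 3 vectors span a space of dimension 2.
Since 2 < 3, the vectors are linearly dependent.

no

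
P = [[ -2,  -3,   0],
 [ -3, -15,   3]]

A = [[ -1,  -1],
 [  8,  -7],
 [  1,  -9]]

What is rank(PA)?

2

First compute PA:
[[-22,  23],
 [-114,  81]]
Now row reduce the product.
R2 ← R2 − (57/11)·R1: [0, -420/11]
2 nonzero rows, so rank(PA) = 2.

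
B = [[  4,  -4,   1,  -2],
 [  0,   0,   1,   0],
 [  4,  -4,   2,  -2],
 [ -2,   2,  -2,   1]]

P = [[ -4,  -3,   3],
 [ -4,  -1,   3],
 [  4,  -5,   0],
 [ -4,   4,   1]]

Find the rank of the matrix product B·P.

2

First compute BP:
[[ 12, -21,  -2],
 [  4,  -5,   0],
 [ 16, -26,  -2],
 [-12,  18,   1]]
Now row reduce the product.
R2 ← R2 − (1/3)·R1: [0, 2, 2/3]
R3 ← R3 − (4/3)·R1: [0, 2, 2/3]
R4 ← R4 + R1: [0, -3, -1]
R3 ← R3 − R2: [0, 0, 0]
R4 ← R4 + (3/2)·R2: [0, 0, 0]
2 nonzero rows, so rank(BP) = 2.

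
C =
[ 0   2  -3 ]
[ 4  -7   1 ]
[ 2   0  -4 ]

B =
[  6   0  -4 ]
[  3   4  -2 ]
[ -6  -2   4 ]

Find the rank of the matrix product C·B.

First compute CB:
[[ 24,  14, -16],
 [ -3, -30,   2],
 [ 36,   8, -24]]
Now row reduce the product.
R2 ← R2 + (1/8)·R1: [0, -113/4, 0]
R3 ← R3 − (3/2)·R1: [0, -13, 0]
R3 ← R3 − (52/113)·R2: [0, 0, 0]
2 nonzero rows, so rank(CB) = 2.

2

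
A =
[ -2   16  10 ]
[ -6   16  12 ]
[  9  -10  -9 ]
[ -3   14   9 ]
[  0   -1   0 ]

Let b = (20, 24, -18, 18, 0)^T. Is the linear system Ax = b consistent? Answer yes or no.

Row reduce the augmented matrix [A | b].
R2 ← R2 − (3)·R1: [0, -32, -18, -36]
R3 ← R3 + (9/2)·R1: [0, 62, 36, 72]
R4 ← R4 − (3/2)·R1: [0, -10, -6, -12]
R3 ← R3 + (31/16)·R2: [0, 0, 9/8, 9/4]
R4 ← R4 − (5/16)·R2: [0, 0, -3/8, -3/4]
R5 ← R5 − (1/32)·R2: [0, 0, 9/16, 9/8]
R4 ← R4 + (1/3)·R3: [0, 0, 0, 0]
R5 ← R5 − (1/2)·R3: [0, 0, 0, 0]
The echelon form has 3 nonzero rows, and every pivot lies in the first 3 columns, so rank(A) = rank([A|b]) = 3.
The system is consistent.

yes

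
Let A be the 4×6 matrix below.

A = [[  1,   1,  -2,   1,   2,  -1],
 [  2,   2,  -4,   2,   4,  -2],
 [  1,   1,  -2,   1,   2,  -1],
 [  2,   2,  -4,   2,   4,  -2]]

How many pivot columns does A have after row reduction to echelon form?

Row reduce to echelon form.
R2 ← R2 − (2)·R1: [0, 0, 0, 0, 0, 0]
R3 ← R3 − R1: [0, 0, 0, 0, 0, 0]
R4 ← R4 − (2)·R1: [0, 0, 0, 0, 0, 0]
Echelon form has 1 nonzero row, so rank(A) = 1.
Each nonzero row contributes one pivot column: 1 pivot columns.

1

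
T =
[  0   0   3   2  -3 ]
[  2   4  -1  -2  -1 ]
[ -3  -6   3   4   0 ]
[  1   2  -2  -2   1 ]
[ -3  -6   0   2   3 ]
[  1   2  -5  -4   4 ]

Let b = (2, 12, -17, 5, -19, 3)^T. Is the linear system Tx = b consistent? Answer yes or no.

Row reduce the augmented matrix [T | b].
Swap R1 ↔ R2
R3 ← R3 + (3/2)·R1: [0, 0, 3/2, 1, -3/2, 1]
R4 ← R4 − (1/2)·R1: [0, 0, -3/2, -1, 3/2, -1]
R5 ← R5 + (3/2)·R1: [0, 0, -3/2, -1, 3/2, -1]
R6 ← R6 − (1/2)·R1: [0, 0, -9/2, -3, 9/2, -3]
R3 ← R3 − (1/2)·R2: [0, 0, 0, 0, 0, 0]
R4 ← R4 + (1/2)·R2: [0, 0, 0, 0, 0, 0]
R5 ← R5 + (1/2)·R2: [0, 0, 0, 0, 0, 0]
R6 ← R6 + (3/2)·R2: [0, 0, 0, 0, 0, 0]
The echelon form has 2 nonzero rows, and every pivot lies in the first 5 columns, so rank(T) = rank([T|b]) = 2.
The system is consistent.

yes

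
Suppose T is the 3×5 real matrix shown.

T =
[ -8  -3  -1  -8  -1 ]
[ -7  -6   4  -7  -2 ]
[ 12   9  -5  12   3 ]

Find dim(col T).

Row reduce to echelon form.
R2 ← R2 − (7/8)·R1: [0, -27/8, 39/8, 0, -9/8]
R3 ← R3 + (3/2)·R1: [0, 9/2, -13/2, 0, 3/2]
R3 ← R3 + (4/3)·R2: [0, 0, 0, 0, 0]
Echelon form has 2 nonzero rows, so rank(T) = 2.
The column space has dimension equal to the rank: 2.

2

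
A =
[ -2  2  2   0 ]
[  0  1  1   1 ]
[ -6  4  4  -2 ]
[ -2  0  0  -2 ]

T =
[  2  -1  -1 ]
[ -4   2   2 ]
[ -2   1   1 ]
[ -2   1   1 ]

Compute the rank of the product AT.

First compute AT:
[[-16,   8,   8],
 [ -8,   4,   4],
 [-32,  16,  16],
 [  0,   0,   0]]
Now row reduce the product.
R2 ← R2 − (1/2)·R1: [0, 0, 0]
R3 ← R3 − (2)·R1: [0, 0, 0]
1 nonzero row, so rank(AT) = 1.

1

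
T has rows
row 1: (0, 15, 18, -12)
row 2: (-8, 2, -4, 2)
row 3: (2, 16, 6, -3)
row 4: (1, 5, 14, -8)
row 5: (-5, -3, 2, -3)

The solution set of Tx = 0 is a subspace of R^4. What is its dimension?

Row reduce to echelon form.
Swap R1 ↔ R2
R3 ← R3 + (1/4)·R1: [0, 33/2, 5, -5/2]
R4 ← R4 + (1/8)·R1: [0, 21/4, 27/2, -31/4]
R5 ← R5 − (5/8)·R1: [0, -17/4, 9/2, -17/4]
R3 ← R3 − (11/10)·R2: [0, 0, -74/5, 107/10]
R4 ← R4 − (7/20)·R2: [0, 0, 36/5, -71/20]
R5 ← R5 + (17/60)·R2: [0, 0, 48/5, -153/20]
R4 ← R4 + (18/37)·R3: [0, 0, 0, 245/148]
R5 ← R5 + (24/37)·R3: [0, 0, 0, -105/148]
R5 ← R5 + (3/7)·R4: [0, 0, 0, 0]
4 nonzero rows, so rank(T) = 4.
T has 4 columns; by rank–nullity, nullity = 4 − 4 = 0.

0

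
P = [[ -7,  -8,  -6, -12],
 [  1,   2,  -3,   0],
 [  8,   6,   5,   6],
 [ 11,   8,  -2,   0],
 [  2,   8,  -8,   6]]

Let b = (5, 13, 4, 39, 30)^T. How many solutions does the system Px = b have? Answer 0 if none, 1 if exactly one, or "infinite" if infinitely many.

Row reduce the augmented matrix [P | b].
R2 ← R2 + (1/7)·R1: [0, 6/7, -27/7, -12/7, 96/7]
R3 ← R3 + (8/7)·R1: [0, -22/7, -13/7, -54/7, 68/7]
R4 ← R4 + (11/7)·R1: [0, -32/7, -80/7, -132/7, 328/7]
R5 ← R5 + (2/7)·R1: [0, 40/7, -68/7, 18/7, 220/7]
R3 ← R3 + (11/3)·R2: [0, 0, -16, -14, 60]
R4 ← R4 + (16/3)·R2: [0, 0, -32, -28, 120]
R5 ← R5 − (20/3)·R2: [0, 0, 16, 14, -60]
R4 ← R4 − (2)·R3: [0, 0, 0, 0, 0]
R5 ← R5 + R3: [0, 0, 0, 0, 0]
The echelon form has 3 nonzero rows, and every pivot lies in the first 4 columns, so rank(P) = rank([P|b]) = 3.
The system is consistent.
rank = 3 < 4 unknowns, so there are infinitely many solutions.

infinite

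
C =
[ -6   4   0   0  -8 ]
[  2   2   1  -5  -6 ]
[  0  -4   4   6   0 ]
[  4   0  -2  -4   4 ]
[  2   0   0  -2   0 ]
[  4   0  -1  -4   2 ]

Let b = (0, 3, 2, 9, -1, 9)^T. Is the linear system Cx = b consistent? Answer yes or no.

no

Row reduce the augmented matrix [C | b].
R2 ← R2 + (1/3)·R1: [0, 10/3, 1, -5, -26/3, 3]
R4 ← R4 + (2/3)·R1: [0, 8/3, -2, -4, -4/3, 9]
R5 ← R5 + (1/3)·R1: [0, 4/3, 0, -2, -8/3, -1]
R6 ← R6 + (2/3)·R1: [0, 8/3, -1, -4, -10/3, 9]
R3 ← R3 + (6/5)·R2: [0, 0, 26/5, 0, -52/5, 28/5]
R4 ← R4 − (4/5)·R2: [0, 0, -14/5, 0, 28/5, 33/5]
R5 ← R5 − (2/5)·R2: [0, 0, -2/5, 0, 4/5, -11/5]
R6 ← R6 − (4/5)·R2: [0, 0, -9/5, 0, 18/5, 33/5]
R4 ← R4 + (7/13)·R3: [0, 0, 0, 0, 0, 125/13]
R5 ← R5 + (1/13)·R3: [0, 0, 0, 0, 0, -23/13]
R6 ← R6 + (9/26)·R3: [0, 0, 0, 0, 0, 111/13]
R5 ← R5 + (23/125)·R4: [0, 0, 0, 0, 0, 0]
R6 ← R6 − (111/125)·R4: [0, 0, 0, 0, 0, 0]
The echelon form has 4 nonzero rows; the last pivot sits in the augmented column, so rank(C) = 3 but rank([C|b]) = 4.
Since the ranks differ, the system is inconsistent.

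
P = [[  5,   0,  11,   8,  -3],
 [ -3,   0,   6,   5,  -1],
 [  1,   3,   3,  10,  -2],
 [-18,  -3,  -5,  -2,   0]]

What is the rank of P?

Row reduce to echelon form.
R2 ← R2 + (3/5)·R1: [0, 0, 63/5, 49/5, -14/5]
R3 ← R3 − (1/5)·R1: [0, 3, 4/5, 42/5, -7/5]
R4 ← R4 + (18/5)·R1: [0, -3, 173/5, 134/5, -54/5]
Swap R2 ↔ R3
R4 ← R4 + R2: [0, 0, 177/5, 176/5, -61/5]
R4 ← R4 − (59/21)·R3: [0, 0, 0, 23/3, -13/3]
Echelon form has 4 nonzero rows, so rank(P) = 4.

4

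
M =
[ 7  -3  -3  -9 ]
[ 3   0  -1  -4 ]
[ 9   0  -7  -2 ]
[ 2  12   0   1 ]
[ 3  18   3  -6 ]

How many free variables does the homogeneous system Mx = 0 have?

1

Row reduce to echelon form.
R2 ← R2 − (3/7)·R1: [0, 9/7, 2/7, -1/7]
R3 ← R3 − (9/7)·R1: [0, 27/7, -22/7, 67/7]
R4 ← R4 − (2/7)·R1: [0, 90/7, 6/7, 25/7]
R5 ← R5 − (3/7)·R1: [0, 135/7, 30/7, -15/7]
R3 ← R3 − (3)·R2: [0, 0, -4, 10]
R4 ← R4 − (10)·R2: [0, 0, -2, 5]
R5 ← R5 − (15)·R2: [0, 0, 0, 0]
R4 ← R4 − (1/2)·R3: [0, 0, 0, 0]
3 nonzero rows, so rank(M) = 3.
M has 4 columns; by rank–nullity, nullity = 4 − 3 = 1.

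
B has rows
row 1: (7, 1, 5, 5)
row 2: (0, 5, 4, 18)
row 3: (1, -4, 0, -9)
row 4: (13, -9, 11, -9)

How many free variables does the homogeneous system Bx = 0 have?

1

Row reduce to echelon form.
R3 ← R3 − (1/7)·R1: [0, -29/7, -5/7, -68/7]
R4 ← R4 − (13/7)·R1: [0, -76/7, 12/7, -128/7]
R3 ← R3 + (29/35)·R2: [0, 0, 13/5, 26/5]
R4 ← R4 + (76/35)·R2: [0, 0, 52/5, 104/5]
R4 ← R4 − (4)·R3: [0, 0, 0, 0]
3 nonzero rows, so rank(B) = 3.
B has 4 columns; by rank–nullity, nullity = 4 − 3 = 1.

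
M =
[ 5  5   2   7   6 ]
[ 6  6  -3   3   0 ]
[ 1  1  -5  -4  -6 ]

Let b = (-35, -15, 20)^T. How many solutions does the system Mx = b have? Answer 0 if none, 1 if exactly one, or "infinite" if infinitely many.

infinite

Row reduce the augmented matrix [M | b].
R2 ← R2 − (6/5)·R1: [0, 0, -27/5, -27/5, -36/5, 27]
R3 ← R3 − (1/5)·R1: [0, 0, -27/5, -27/5, -36/5, 27]
R3 ← R3 − R2: [0, 0, 0, 0, 0, 0]
The echelon form has 2 nonzero rows, and every pivot lies in the first 5 columns, so rank(M) = rank([M|b]) = 2.
The system is consistent.
rank = 2 < 5 unknowns, so there are infinitely many solutions.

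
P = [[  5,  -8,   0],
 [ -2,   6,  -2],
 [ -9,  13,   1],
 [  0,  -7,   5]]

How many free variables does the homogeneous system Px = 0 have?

Row reduce to echelon form.
R2 ← R2 + (2/5)·R1: [0, 14/5, -2]
R3 ← R3 + (9/5)·R1: [0, -7/5, 1]
R3 ← R3 + (1/2)·R2: [0, 0, 0]
R4 ← R4 + (5/2)·R2: [0, 0, 0]
2 nonzero rows, so rank(P) = 2.
P has 3 columns; by rank–nullity, nullity = 3 − 2 = 1.

1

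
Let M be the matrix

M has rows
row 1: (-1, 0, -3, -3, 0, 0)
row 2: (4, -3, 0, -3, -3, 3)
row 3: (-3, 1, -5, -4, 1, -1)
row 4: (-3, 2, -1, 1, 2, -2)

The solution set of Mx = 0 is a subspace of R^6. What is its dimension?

4

Row reduce to echelon form.
R2 ← R2 + (4)·R1: [0, -3, -12, -15, -3, 3]
R3 ← R3 − (3)·R1: [0, 1, 4, 5, 1, -1]
R4 ← R4 − (3)·R1: [0, 2, 8, 10, 2, -2]
R3 ← R3 + (1/3)·R2: [0, 0, 0, 0, 0, 0]
R4 ← R4 + (2/3)·R2: [0, 0, 0, 0, 0, 0]
2 nonzero rows, so rank(M) = 2.
M has 6 columns; by rank–nullity, nullity = 6 − 2 = 4.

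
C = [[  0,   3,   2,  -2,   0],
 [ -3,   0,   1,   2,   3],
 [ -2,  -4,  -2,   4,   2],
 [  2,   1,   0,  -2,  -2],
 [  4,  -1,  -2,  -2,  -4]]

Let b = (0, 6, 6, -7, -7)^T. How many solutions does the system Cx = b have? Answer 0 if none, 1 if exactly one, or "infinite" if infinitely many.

0

Row reduce the augmented matrix [C | b].
Swap R1 ↔ R2
R3 ← R3 − (2/3)·R1: [0, -4, -8/3, 8/3, 0, 2]
R4 ← R4 + (2/3)·R1: [0, 1, 2/3, -2/3, 0, -3]
R5 ← R5 + (4/3)·R1: [0, -1, -2/3, 2/3, 0, 1]
R3 ← R3 + (4/3)·R2: [0, 0, 0, 0, 0, 2]
R4 ← R4 − (1/3)·R2: [0, 0, 0, 0, 0, -3]
R5 ← R5 + (1/3)·R2: [0, 0, 0, 0, 0, 1]
R4 ← R4 + (3/2)·R3: [0, 0, 0, 0, 0, 0]
R5 ← R5 − (1/2)·R3: [0, 0, 0, 0, 0, 0]
The echelon form has 3 nonzero rows; the last pivot sits in the augmented column, so rank(C) = 2 but rank([C|b]) = 3.
Since the ranks differ, the system is inconsistent.
It has no solutions.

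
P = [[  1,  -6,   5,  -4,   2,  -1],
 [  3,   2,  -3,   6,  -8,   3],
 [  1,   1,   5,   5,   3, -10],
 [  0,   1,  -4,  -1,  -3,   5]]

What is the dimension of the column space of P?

Row reduce to echelon form.
R2 ← R2 − (3)·R1: [0, 20, -18, 18, -14, 6]
R3 ← R3 − R1: [0, 7, 0, 9, 1, -9]
R3 ← R3 − (7/20)·R2: [0, 0, 63/10, 27/10, 59/10, -111/10]
R4 ← R4 − (1/20)·R2: [0, 0, -31/10, -19/10, -23/10, 47/10]
R4 ← R4 + (31/63)·R3: [0, 0, 0, -4/7, 38/63, -16/21]
Echelon form has 4 nonzero rows, so rank(P) = 4.
The column space has dimension equal to the rank: 4.

4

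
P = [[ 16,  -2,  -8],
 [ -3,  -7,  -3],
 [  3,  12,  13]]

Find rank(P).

3

Row reduce to echelon form.
R2 ← R2 + (3/16)·R1: [0, -59/8, -9/2]
R3 ← R3 − (3/16)·R1: [0, 99/8, 29/2]
R3 ← R3 + (99/59)·R2: [0, 0, 410/59]
Echelon form has 3 nonzero rows, so rank(P) = 3.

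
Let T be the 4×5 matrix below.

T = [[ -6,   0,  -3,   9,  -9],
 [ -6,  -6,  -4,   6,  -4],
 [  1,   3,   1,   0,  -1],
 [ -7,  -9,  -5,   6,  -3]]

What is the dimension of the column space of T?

2

Row reduce to echelon form.
R2 ← R2 − R1: [0, -6, -1, -3, 5]
R3 ← R3 + (1/6)·R1: [0, 3, 1/2, 3/2, -5/2]
R4 ← R4 − (7/6)·R1: [0, -9, -3/2, -9/2, 15/2]
R3 ← R3 + (1/2)·R2: [0, 0, 0, 0, 0]
R4 ← R4 − (3/2)·R2: [0, 0, 0, 0, 0]
Echelon form has 2 nonzero rows, so rank(T) = 2.
The column space has dimension equal to the rank: 2.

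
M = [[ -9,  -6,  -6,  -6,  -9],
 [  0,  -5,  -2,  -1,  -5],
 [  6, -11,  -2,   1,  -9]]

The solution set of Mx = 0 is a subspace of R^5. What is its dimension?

Row reduce to echelon form.
R3 ← R3 + (2/3)·R1: [0, -15, -6, -3, -15]
R3 ← R3 − (3)·R2: [0, 0, 0, 0, 0]
2 nonzero rows, so rank(M) = 2.
M has 5 columns; by rank–nullity, nullity = 5 − 2 = 3.

3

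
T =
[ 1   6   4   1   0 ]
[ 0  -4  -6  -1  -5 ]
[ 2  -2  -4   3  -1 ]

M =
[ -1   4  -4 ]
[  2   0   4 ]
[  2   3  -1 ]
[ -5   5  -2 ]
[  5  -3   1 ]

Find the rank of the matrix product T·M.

3

First compute TM:
[[ 14,  21,  14],
 [-40,  -8, -13],
 [-34,  14, -19]]
Now row reduce the product.
R2 ← R2 + (20/7)·R1: [0, 52, 27]
R3 ← R3 + (17/7)·R1: [0, 65, 15]
R3 ← R3 − (5/4)·R2: [0, 0, -75/4]
3 nonzero rows, so rank(TM) = 3.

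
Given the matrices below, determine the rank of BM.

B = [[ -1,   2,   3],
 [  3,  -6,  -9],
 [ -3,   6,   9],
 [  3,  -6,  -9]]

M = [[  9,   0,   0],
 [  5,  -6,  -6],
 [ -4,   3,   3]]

First compute BM:
[[-11,  -3,  -3],
 [ 33,   9,   9],
 [-33,  -9,  -9],
 [ 33,   9,   9]]
Now row reduce the product.
R2 ← R2 + (3)·R1: [0, 0, 0]
R3 ← R3 − (3)·R1: [0, 0, 0]
R4 ← R4 + (3)·R1: [0, 0, 0]
1 nonzero row, so rank(BM) = 1.

1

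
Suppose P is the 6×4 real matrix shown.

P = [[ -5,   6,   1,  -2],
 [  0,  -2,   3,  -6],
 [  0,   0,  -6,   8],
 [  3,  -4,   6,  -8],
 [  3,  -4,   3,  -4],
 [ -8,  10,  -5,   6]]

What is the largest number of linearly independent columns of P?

Row reduce to echelon form.
R4 ← R4 + (3/5)·R1: [0, -2/5, 33/5, -46/5]
R5 ← R5 + (3/5)·R1: [0, -2/5, 18/5, -26/5]
R6 ← R6 − (8/5)·R1: [0, 2/5, -33/5, 46/5]
R4 ← R4 − (1/5)·R2: [0, 0, 6, -8]
R5 ← R5 − (1/5)·R2: [0, 0, 3, -4]
R6 ← R6 + (1/5)·R2: [0, 0, -6, 8]
R4 ← R4 + R3: [0, 0, 0, 0]
R5 ← R5 + (1/2)·R3: [0, 0, 0, 0]
R6 ← R6 − R3: [0, 0, 0, 0]
Echelon form has 3 nonzero rows, so rank(P) = 3.
The rank gives the maximum number of linearly independent columns: 3.

3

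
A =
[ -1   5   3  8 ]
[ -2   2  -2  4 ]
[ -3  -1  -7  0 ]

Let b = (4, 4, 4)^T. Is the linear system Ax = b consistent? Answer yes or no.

yes

Row reduce the augmented matrix [A | b].
R2 ← R2 − (2)·R1: [0, -8, -8, -12, -4]
R3 ← R3 − (3)·R1: [0, -16, -16, -24, -8]
R3 ← R3 − (2)·R2: [0, 0, 0, 0, 0]
The echelon form has 2 nonzero rows, and every pivot lies in the first 4 columns, so rank(A) = rank([A|b]) = 2.
The system is consistent.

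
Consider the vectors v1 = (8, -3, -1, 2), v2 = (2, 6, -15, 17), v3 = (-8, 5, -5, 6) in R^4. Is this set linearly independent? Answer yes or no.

yes

Form the matrix with these vectors as rows and row reduce.
R2 ← R2 − (1/4)·R1: [0, 27/4, -59/4, 33/2]
R3 ← R3 + R1: [0, 2, -6, 8]
R3 ← R3 − (8/27)·R2: [0, 0, -44/27, 28/9]
3 nonzero rows, so the 3 vectors span a space of dimension 3.
Since 3 = 3, the vectors are linearly independent.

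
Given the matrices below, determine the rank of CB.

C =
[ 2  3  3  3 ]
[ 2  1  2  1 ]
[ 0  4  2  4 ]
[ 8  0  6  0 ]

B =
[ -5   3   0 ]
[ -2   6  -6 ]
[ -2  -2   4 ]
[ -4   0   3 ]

2

First compute CB:
[[-34,  18,   3],
 [-20,   8,   5],
 [-28,  20,  -4],
 [-52,  12,  24]]
Now row reduce the product.
R2 ← R2 − (10/17)·R1: [0, -44/17, 55/17]
R3 ← R3 − (14/17)·R1: [0, 88/17, -110/17]
R4 ← R4 − (26/17)·R1: [0, -264/17, 330/17]
R3 ← R3 + (2)·R2: [0, 0, 0]
R4 ← R4 − (6)·R2: [0, 0, 0]
2 nonzero rows, so rank(CB) = 2.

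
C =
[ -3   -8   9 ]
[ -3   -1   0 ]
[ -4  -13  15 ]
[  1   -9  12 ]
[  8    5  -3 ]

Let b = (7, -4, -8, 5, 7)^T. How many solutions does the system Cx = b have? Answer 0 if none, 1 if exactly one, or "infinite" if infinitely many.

0

Row reduce the augmented matrix [C | b].
R2 ← R2 − R1: [0, 7, -9, -11]
R3 ← R3 − (4/3)·R1: [0, -7/3, 3, -52/3]
R4 ← R4 + (1/3)·R1: [0, -35/3, 15, 22/3]
R5 ← R5 + (8/3)·R1: [0, -49/3, 21, 77/3]
R3 ← R3 + (1/3)·R2: [0, 0, 0, -21]
R4 ← R4 + (5/3)·R2: [0, 0, 0, -11]
R5 ← R5 + (7/3)·R2: [0, 0, 0, 0]
R4 ← R4 − (11/21)·R3: [0, 0, 0, 0]
The echelon form has 3 nonzero rows; the last pivot sits in the augmented column, so rank(C) = 2 but rank([C|b]) = 3.
Since the ranks differ, the system is inconsistent.
It has no solutions.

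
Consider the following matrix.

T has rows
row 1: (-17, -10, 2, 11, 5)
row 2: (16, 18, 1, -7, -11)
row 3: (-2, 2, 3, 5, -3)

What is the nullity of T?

2

Row reduce to echelon form.
R2 ← R2 + (16/17)·R1: [0, 146/17, 49/17, 57/17, -107/17]
R3 ← R3 − (2/17)·R1: [0, 54/17, 47/17, 63/17, -61/17]
R3 ← R3 − (27/73)·R2: [0, 0, 124/73, 180/73, -92/73]
3 nonzero rows, so rank(T) = 3.
T has 5 columns; by rank–nullity, nullity = 5 − 3 = 2.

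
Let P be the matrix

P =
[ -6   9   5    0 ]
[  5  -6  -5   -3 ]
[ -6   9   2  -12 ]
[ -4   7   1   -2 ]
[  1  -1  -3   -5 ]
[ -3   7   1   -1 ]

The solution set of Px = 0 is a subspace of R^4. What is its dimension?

Row reduce to echelon form.
R2 ← R2 + (5/6)·R1: [0, 3/2, -5/6, -3]
R3 ← R3 − R1: [0, 0, -3, -12]
R4 ← R4 − (2/3)·R1: [0, 1, -7/3, -2]
R5 ← R5 + (1/6)·R1: [0, 1/2, -13/6, -5]
R6 ← R6 − (1/2)·R1: [0, 5/2, -3/2, -1]
R4 ← R4 − (2/3)·R2: [0, 0, -16/9, 0]
R5 ← R5 − (1/3)·R2: [0, 0, -17/9, -4]
R6 ← R6 − (5/3)·R2: [0, 0, -1/9, 4]
R4 ← R4 − (16/27)·R3: [0, 0, 0, 64/9]
R5 ← R5 − (17/27)·R3: [0, 0, 0, 32/9]
R6 ← R6 − (1/27)·R3: [0, 0, 0, 40/9]
R5 ← R5 − (1/2)·R4: [0, 0, 0, 0]
R6 ← R6 − (5/8)·R4: [0, 0, 0, 0]
4 nonzero rows, so rank(P) = 4.
P has 4 columns; by rank–nullity, nullity = 4 − 4 = 0.

0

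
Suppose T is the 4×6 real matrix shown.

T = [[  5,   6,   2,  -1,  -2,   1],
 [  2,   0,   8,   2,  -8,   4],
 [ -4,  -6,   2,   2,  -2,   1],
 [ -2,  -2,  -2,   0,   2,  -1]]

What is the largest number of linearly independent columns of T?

2

Row reduce to echelon form.
R2 ← R2 − (2/5)·R1: [0, -12/5, 36/5, 12/5, -36/5, 18/5]
R3 ← R3 + (4/5)·R1: [0, -6/5, 18/5, 6/5, -18/5, 9/5]
R4 ← R4 + (2/5)·R1: [0, 2/5, -6/5, -2/5, 6/5, -3/5]
R3 ← R3 − (1/2)·R2: [0, 0, 0, 0, 0, 0]
R4 ← R4 + (1/6)·R2: [0, 0, 0, 0, 0, 0]
Echelon form has 2 nonzero rows, so rank(T) = 2.
The rank gives the maximum number of linearly independent columns: 2.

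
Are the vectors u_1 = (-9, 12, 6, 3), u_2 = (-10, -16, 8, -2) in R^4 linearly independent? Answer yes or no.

Form the matrix with these vectors as rows and row reduce.
R2 ← R2 − (10/9)·R1: [0, -88/3, 4/3, -16/3]
2 nonzero rows, so the 2 vectors span a space of dimension 2.
Since 2 = 2, the vectors are linearly independent.

yes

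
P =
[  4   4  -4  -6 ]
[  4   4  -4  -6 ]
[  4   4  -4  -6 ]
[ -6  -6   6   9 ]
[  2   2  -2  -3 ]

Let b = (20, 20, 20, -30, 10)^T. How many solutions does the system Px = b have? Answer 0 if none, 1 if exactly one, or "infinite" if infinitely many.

infinite

Row reduce the augmented matrix [P | b].
R2 ← R2 − R1: [0, 0, 0, 0, 0]
R3 ← R3 − R1: [0, 0, 0, 0, 0]
R4 ← R4 + (3/2)·R1: [0, 0, 0, 0, 0]
R5 ← R5 − (1/2)·R1: [0, 0, 0, 0, 0]
The echelon form has 1 nonzero rows, and every pivot lies in the first 4 columns, so rank(P) = rank([P|b]) = 1.
The system is consistent.
rank = 1 < 4 unknowns, so there are infinitely many solutions.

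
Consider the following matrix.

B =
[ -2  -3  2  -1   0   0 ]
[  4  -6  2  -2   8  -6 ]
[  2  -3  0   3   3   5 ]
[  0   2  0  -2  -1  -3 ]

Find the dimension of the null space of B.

2

Row reduce to echelon form.
R2 ← R2 + (2)·R1: [0, -12, 6, -4, 8, -6]
R3 ← R3 + R1: [0, -6, 2, 2, 3, 5]
R3 ← R3 − (1/2)·R2: [0, 0, -1, 4, -1, 8]
R4 ← R4 + (1/6)·R2: [0, 0, 1, -8/3, 1/3, -4]
R4 ← R4 + R3: [0, 0, 0, 4/3, -2/3, 4]
4 nonzero rows, so rank(B) = 4.
B has 6 columns; by rank–nullity, nullity = 6 − 4 = 2.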